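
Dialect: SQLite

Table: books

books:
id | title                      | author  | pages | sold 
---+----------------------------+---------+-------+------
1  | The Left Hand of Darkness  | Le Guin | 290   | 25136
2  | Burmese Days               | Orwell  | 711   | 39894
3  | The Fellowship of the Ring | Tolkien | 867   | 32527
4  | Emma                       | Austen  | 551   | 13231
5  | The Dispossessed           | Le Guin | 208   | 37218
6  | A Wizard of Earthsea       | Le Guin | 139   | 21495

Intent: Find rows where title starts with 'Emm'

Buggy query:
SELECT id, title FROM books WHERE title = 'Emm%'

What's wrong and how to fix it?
Bug: '=' compares the literal string including the % character; pattern matching needs LIKE

Fix: Use LIKE for wildcard pattern matching

Corrected query:
SELECT id, title FROM books WHERE title LIKE 'Emm%'

Result:
id | title
---+------
4  | Emma 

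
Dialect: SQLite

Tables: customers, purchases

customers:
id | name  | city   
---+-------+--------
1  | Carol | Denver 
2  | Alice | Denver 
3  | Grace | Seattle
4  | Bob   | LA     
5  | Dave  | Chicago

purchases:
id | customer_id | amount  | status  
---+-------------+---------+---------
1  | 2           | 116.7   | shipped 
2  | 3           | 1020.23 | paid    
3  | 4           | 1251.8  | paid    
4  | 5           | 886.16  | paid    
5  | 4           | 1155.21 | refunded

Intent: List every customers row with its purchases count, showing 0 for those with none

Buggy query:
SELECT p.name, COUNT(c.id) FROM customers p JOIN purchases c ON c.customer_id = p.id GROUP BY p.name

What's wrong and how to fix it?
Bug: INNER JOIN drops customers rows that have no matching purchases rows

Fix: Switch to LEFT JOIN to retain unmatched parent rows

Corrected query:
SELECT p.name, COUNT(c.id) FROM customers p LEFT JOIN purchases c ON c.customer_id = p.id GROUP BY p.name

Result:
name  | COUNT(c.id)
------+------------
Alice | 1          
Bob   | 2          
Carol | 0          
Dave  | 1          
Grace | 1          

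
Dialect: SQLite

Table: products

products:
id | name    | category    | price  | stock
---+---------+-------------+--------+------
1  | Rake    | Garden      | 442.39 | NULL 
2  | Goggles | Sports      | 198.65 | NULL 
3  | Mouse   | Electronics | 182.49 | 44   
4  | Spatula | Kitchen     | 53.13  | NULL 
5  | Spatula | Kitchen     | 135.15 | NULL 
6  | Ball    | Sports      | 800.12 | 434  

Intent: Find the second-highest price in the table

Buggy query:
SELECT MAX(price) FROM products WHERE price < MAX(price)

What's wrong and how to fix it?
Bug: The inner MAX is an aggregate inside WHERE, which is not allowed

Fix: Compute the overall MAX in a subquery, then take MAX of rows below it

Corrected query:
SELECT MAX(price) FROM products WHERE price < (SELECT MAX(price) FROM products)

Result:
MAX(price)
----------
442.39    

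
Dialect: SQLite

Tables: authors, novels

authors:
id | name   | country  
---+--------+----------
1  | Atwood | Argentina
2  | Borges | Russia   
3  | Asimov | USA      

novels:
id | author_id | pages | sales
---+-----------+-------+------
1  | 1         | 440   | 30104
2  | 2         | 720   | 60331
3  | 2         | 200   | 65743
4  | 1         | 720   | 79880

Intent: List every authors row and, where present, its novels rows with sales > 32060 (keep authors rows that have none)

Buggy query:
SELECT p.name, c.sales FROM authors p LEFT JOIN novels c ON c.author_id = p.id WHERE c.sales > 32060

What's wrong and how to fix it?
Bug: Filtering c.sales in WHERE discards the NULL rows produced by LEFT JOIN, turning it into an inner join

Fix: Put 'c.sales > 32060' in the JOIN's ON clause instead of WHERE

Corrected query:
SELECT p.name, c.sales FROM authors p LEFT JOIN novels c ON c.author_id = p.id AND c.sales > 32060

Result:
name   | sales
-------+------
Atwood | 79880
Borges | 60331
Borges | 65743
Asimov | NULL 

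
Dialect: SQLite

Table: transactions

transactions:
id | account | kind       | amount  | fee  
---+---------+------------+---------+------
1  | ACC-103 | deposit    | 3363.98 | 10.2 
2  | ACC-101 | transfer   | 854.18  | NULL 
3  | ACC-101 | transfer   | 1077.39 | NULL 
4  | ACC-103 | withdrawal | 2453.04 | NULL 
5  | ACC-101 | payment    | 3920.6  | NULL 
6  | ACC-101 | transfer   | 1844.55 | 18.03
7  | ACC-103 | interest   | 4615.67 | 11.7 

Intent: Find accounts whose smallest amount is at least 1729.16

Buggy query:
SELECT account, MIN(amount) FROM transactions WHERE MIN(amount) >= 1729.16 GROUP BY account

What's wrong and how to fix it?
Bug: MIN() in WHERE is a misuse of aggregate

Fix: Replace WHERE with HAVING after the GROUP BY

Corrected query:
SELECT account, MIN(amount) FROM transactions GROUP BY account HAVING MIN(amount) >= 1729.16

Result:
account | MIN(amount)
--------+------------
ACC-103 | 2453.04    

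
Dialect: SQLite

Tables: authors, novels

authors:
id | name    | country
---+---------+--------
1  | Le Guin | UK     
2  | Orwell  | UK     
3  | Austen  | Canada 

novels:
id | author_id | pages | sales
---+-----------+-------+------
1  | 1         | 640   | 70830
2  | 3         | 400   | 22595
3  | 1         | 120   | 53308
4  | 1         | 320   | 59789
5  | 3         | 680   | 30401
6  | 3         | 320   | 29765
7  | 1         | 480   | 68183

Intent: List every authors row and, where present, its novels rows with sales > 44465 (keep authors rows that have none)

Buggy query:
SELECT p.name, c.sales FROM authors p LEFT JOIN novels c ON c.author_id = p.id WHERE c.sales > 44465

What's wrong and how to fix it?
Bug: Filtering c.sales in WHERE discards the NULL rows produced by LEFT JOIN, turning it into an inner join

Fix: Put 'c.sales > 44465' in the JOIN's ON clause instead of WHERE

Corrected query:
SELECT p.name, c.sales FROM authors p LEFT JOIN novels c ON c.author_id = p.id AND c.sales > 44465

Result:
name    | sales
--------+------
Le Guin | 53308
Le Guin | 59789
Le Guin | 68183
Le Guin | 70830
Orwell  | NULL 
Austen  | NULL 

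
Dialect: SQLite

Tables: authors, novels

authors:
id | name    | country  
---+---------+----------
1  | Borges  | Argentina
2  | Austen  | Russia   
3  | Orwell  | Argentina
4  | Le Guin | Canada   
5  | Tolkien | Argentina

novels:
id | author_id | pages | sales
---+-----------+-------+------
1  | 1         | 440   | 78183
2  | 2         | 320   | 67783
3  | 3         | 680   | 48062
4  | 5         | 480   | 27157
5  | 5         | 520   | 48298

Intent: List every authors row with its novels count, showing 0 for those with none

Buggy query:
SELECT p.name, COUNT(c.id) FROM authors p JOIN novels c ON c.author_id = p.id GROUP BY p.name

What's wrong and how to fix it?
Bug: An inner join excludes parents with zero children

Fix: Use LEFT JOIN so parents without children still appear (COUNT(c.id) gives 0)

Corrected query:
SELECT p.name, COUNT(c.id) FROM authors p LEFT JOIN novels c ON c.author_id = p.id GROUP BY p.name

Result:
name    | COUNT(c.id)
--------+------------
Austen  | 1          
Borges  | 1          
Le Guin | 0          
Orwell  | 1          
Tolkien | 2          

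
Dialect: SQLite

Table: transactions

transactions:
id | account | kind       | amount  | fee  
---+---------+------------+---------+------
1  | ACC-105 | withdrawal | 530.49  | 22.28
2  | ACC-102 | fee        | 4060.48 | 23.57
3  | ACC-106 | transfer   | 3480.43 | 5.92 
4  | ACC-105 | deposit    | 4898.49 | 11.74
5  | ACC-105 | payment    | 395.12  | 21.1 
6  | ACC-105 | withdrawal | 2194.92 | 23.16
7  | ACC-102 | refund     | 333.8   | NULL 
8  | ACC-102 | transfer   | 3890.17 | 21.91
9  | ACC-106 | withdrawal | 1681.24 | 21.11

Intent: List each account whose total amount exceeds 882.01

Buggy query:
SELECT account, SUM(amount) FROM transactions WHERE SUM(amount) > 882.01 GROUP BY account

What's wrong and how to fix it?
Bug: WHERE runs before GROUP BY, so aggregates aren't available there

Fix: Move the aggregate condition to a HAVING clause

Corrected query:
SELECT account, SUM(amount) FROM transactions GROUP BY account HAVING SUM(amount) > 882.01

Result:
account | SUM(amount)
--------+------------
ACC-102 | 8284.45    
ACC-105 | 8019.02    
ACC-106 | 5161.67    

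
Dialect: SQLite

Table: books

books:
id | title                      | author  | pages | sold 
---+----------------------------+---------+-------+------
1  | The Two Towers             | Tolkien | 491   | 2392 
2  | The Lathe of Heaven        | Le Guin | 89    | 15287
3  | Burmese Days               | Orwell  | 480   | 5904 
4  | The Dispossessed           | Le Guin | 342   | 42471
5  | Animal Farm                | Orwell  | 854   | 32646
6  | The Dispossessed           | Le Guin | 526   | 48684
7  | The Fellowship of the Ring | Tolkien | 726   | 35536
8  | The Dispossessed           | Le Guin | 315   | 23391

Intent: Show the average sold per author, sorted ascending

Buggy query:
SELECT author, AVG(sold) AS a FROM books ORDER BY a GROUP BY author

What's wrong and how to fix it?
Bug: ORDER BY appears before GROUP BY; SQL clause order requires GROUP BY first

Fix: Reorder: SELECT … FROM … GROUP BY … ORDER BY …

Corrected query:
SELECT author, AVG(sold) AS a FROM books GROUP BY author ORDER BY a

Result:
author  | a       
--------+---------
Tolkien | 18964   
Orwell  | 19275   
Le Guin | 32458.25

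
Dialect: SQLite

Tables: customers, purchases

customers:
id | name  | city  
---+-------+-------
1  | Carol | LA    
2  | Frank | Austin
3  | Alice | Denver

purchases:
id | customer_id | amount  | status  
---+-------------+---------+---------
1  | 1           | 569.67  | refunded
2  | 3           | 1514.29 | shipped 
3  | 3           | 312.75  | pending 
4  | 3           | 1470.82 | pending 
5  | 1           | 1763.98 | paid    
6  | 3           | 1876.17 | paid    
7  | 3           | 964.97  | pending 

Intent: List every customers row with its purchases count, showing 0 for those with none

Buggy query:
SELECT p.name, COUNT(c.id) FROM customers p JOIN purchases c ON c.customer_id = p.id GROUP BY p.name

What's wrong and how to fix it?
Bug: An inner join excludes parents with zero children

Fix: Use LEFT JOIN so parents without children still appear (COUNT(c.id) gives 0)

Corrected query:
SELECT p.name, COUNT(c.id) FROM customers p LEFT JOIN purchases c ON c.customer_id = p.id GROUP BY p.name

Result:
name  | COUNT(c.id)
------+------------
Alice | 5          
Carol | 2          
Frank | 0          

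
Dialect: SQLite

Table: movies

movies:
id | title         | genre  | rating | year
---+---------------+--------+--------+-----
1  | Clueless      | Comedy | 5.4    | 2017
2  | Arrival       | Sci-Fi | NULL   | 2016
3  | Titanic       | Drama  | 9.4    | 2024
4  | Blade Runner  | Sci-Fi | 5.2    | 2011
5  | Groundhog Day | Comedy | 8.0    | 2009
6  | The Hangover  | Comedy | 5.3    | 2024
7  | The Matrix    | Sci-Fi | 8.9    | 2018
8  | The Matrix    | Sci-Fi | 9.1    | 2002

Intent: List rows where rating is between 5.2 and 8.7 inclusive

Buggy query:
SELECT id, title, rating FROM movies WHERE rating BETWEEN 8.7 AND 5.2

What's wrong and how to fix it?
Bug: BETWEEN expects the lower bound first; with 8.7 AND 5.2 the range is empty

Fix: Swap the bounds so the smaller value comes first

Corrected query:
SELECT id, title, rating FROM movies WHERE rating BETWEEN 5.2 AND 8.7

Result:
id | title         | rating
---+---------------+-------
1  | Clueless      | 5.4   
4  | Blade Runner  | 5.2   
5  | Groundhog Day | 8     
6  | The Hangover  | 5.3   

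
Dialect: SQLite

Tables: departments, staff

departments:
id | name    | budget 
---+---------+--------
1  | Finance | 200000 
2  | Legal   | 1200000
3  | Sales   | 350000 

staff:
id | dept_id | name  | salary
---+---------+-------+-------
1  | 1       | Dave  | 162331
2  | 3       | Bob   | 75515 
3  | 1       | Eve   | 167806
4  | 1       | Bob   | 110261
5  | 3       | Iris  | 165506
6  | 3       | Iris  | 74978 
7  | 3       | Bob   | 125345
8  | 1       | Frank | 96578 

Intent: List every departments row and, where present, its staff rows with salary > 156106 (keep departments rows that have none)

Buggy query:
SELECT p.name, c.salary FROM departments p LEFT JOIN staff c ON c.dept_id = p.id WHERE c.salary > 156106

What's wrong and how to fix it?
Bug: Filtering c.salary in WHERE discards the NULL rows produced by LEFT JOIN, turning it into an inner join

Fix: Put 'c.salary > 156106' in the JOIN's ON clause instead of WHERE

Corrected query:
SELECT p.name, c.salary FROM departments p LEFT JOIN staff c ON c.dept_id = p.id AND c.salary > 156106

Result:
name    | salary
--------+-------
Finance | 162331
Finance | 167806
Legal   | NULL  
Sales   | 165506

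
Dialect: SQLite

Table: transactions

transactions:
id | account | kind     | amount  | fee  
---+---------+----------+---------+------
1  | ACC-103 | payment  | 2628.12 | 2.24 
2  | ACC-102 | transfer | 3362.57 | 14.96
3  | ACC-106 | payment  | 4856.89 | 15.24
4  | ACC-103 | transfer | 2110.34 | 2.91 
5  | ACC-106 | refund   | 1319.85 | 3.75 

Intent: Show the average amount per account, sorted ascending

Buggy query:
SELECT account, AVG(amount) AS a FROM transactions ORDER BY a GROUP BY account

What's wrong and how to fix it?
Bug: GROUP BY must precede ORDER BY

Fix: Reorder: SELECT … FROM … GROUP BY … ORDER BY …

Corrected query:
SELECT account, AVG(amount) AS a FROM transactions GROUP BY account ORDER BY a

Result:
account | a      
--------+--------
ACC-103 | 2369.23
ACC-106 | 3088.37
ACC-102 | 3362.57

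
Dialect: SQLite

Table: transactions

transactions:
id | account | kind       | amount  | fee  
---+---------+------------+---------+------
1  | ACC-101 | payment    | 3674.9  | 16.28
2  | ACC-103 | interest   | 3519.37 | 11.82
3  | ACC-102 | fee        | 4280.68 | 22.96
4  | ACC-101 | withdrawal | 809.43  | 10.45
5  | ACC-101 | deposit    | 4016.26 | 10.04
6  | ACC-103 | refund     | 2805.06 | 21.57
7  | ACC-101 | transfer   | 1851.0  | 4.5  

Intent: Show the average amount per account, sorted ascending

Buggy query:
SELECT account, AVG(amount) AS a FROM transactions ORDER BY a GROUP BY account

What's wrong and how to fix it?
Bug: GROUP BY must precede ORDER BY

Fix: Reorder: SELECT … FROM … GROUP BY … ORDER BY …

Corrected query:
SELECT account, AVG(amount) AS a FROM transactions GROUP BY account ORDER BY a

Result:
account | a        
--------+----------
ACC-101 | 2587.8975
ACC-103 | 3162.215 
ACC-102 | 4280.68  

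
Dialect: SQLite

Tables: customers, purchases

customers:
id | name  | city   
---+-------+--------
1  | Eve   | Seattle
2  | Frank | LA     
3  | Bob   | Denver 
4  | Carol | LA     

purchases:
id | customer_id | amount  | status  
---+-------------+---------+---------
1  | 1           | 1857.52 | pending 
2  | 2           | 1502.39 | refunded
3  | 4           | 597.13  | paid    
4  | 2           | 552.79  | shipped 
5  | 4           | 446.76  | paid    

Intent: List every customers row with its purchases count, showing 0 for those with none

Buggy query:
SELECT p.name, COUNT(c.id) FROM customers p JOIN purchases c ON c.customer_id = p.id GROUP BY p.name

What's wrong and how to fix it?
Bug: INNER JOIN drops customers rows that have no matching purchases rows

Fix: Use LEFT JOIN so parents without children still appear (COUNT(c.id) gives 0)

Corrected query:
SELECT p.name, COUNT(c.id) FROM customers p LEFT JOIN purchases c ON c.customer_id = p.id GROUP BY p.name

Result:
name  | COUNT(c.id)
------+------------
Bob   | 0          
Carol | 2          
Eve   | 1          
Frank | 2          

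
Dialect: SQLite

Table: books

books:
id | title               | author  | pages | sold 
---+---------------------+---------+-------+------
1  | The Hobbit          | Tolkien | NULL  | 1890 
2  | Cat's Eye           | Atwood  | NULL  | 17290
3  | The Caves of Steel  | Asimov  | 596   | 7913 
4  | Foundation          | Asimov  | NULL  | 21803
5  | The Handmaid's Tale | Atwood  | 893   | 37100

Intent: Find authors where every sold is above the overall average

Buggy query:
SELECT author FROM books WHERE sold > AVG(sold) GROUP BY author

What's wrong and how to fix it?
Bug: WHERE evaluates per row before aggregation, so AVG() is unavailable

Fix: Compute the overall average in a scalar subquery and compare each group's MIN against it in HAVING

Corrected query:
SELECT author FROM books GROUP BY author HAVING MIN(sold) > (SELECT AVG(sold) FROM books)

Result:
author
------
Atwood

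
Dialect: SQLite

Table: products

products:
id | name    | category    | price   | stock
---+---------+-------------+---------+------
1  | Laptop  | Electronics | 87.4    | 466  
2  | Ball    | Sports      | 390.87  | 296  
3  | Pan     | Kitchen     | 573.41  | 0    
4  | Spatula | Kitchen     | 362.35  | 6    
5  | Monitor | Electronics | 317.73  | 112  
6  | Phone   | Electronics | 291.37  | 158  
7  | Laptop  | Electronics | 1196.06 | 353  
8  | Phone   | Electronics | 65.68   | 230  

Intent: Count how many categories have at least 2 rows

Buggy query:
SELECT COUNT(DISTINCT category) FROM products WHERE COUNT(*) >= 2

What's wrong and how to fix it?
Bug: COUNT(*) cannot appear in WHERE; the per-group count doesn't exist yet

Fix: Use a subquery that GROUPs and filters with HAVING, then count its rows

Corrected query:
SELECT COUNT(*) FROM (SELECT category FROM products GROUP BY category HAVING COUNT(*) >= 2)

Result:
COUNT(*)
--------
2       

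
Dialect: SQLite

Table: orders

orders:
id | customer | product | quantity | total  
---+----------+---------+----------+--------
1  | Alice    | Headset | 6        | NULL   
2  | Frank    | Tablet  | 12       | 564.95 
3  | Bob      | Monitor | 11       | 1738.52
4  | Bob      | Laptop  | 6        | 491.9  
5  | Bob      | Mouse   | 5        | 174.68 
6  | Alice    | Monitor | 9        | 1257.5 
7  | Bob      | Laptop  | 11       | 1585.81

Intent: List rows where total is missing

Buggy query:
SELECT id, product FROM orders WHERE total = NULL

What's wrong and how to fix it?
Bug: Comparing to NULL with '=' never matches; NULL = NULL is unknown, not true

Fix: Use IS NULL to test for NULL

Corrected query:
SELECT id, product FROM orders WHERE total IS NULL

Result:
id | product
---+--------
1  | Headset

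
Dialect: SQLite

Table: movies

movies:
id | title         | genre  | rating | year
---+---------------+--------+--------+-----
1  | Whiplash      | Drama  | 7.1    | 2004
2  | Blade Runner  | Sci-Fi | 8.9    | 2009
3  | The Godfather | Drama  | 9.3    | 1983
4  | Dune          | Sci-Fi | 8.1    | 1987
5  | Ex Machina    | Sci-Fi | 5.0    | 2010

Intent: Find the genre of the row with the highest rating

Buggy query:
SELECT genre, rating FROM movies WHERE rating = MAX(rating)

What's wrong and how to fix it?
Bug: MAX(rating) is an aggregate and cannot be used directly in WHERE

Fix: Wrap MAX in a scalar subquery so WHERE compares against a single value

Corrected query:
SELECT genre, rating FROM movies WHERE rating = (SELECT MAX(rating) FROM movies)

Result:
genre | rating
------+-------
Drama | 9.3   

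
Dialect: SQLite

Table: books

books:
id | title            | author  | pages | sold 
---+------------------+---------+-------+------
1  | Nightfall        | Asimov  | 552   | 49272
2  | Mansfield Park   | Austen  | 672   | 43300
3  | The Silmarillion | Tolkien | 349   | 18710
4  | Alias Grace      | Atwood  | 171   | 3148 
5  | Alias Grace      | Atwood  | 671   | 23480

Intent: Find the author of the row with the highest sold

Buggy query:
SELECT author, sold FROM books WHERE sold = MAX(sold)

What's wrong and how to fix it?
Bug: MAX(sold) is an aggregate and cannot be used directly in WHERE

Fix: Wrap MAX in a scalar subquery so WHERE compares against a single value

Corrected query:
SELECT author, sold FROM books WHERE sold = (SELECT MAX(sold) FROM books)

Result:
author | sold 
-------+------
Asimov | 49272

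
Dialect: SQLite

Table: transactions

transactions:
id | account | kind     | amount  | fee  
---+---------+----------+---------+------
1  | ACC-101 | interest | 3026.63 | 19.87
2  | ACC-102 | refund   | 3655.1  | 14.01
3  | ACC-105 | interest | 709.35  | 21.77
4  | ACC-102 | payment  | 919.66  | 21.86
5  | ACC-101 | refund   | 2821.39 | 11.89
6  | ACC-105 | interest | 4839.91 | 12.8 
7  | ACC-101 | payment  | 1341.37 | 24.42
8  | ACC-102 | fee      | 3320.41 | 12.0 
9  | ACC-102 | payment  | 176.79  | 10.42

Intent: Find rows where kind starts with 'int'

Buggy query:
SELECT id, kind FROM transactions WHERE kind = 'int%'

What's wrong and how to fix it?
Bug: Wildcards only work with LIKE; '=' treats '%' as a literal character

Fix: Replace '=' with LIKE so 'int%' is treated as a pattern

Corrected query:
SELECT id, kind FROM transactions WHERE kind LIKE 'int%'

Result:
id | kind    
---+---------
1  | interest
3  | interest
6  | interest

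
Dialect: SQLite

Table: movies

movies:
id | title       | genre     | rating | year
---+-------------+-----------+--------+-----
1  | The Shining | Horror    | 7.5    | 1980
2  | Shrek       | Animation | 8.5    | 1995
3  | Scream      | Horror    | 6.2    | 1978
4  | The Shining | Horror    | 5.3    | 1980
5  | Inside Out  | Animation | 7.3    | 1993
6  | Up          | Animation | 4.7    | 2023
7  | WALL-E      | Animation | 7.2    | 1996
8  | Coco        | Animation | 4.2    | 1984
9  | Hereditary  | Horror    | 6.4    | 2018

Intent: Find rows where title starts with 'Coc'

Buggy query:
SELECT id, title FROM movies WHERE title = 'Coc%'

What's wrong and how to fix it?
Bug: '=' compares the literal string including the % character; pattern matching needs LIKE

Fix: Use LIKE for wildcard pattern matching

Corrected query:
SELECT id, title FROM movies WHERE title LIKE 'Coc%'

Result:
id | title
---+------
8  | Coco 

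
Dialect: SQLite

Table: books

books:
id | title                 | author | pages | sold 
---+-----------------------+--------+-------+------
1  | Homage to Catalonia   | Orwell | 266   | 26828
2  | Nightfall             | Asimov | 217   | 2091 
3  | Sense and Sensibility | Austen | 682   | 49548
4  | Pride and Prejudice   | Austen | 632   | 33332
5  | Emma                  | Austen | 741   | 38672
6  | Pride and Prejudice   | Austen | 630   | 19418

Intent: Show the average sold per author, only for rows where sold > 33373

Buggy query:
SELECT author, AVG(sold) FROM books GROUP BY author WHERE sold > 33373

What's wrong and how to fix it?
Bug: Row-level WHERE must come before GROUP BY in the clause order

Fix: Place WHERE between FROM and GROUP BY

Corrected query:
SELECT author, AVG(sold) FROM books WHERE sold > 33373 GROUP BY author

Result:
author | AVG(sold)
-------+----------
Austen | 44110    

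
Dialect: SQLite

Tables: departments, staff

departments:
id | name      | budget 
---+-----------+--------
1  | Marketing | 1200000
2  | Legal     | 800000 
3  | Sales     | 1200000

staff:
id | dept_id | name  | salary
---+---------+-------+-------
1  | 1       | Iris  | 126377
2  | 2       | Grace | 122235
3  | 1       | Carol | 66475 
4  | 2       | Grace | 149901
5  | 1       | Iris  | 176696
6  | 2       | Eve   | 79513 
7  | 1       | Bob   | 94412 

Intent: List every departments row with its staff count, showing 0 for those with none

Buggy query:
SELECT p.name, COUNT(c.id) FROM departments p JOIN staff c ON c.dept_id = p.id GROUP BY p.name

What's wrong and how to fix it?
Bug: An inner join excludes parents with zero children

Fix: Use LEFT JOIN so parents without children still appear (COUNT(c.id) gives 0)

Corrected query:
SELECT p.name, COUNT(c.id) FROM departments p LEFT JOIN staff c ON c.dept_id = p.id GROUP BY p.name

Result:
name      | COUNT(c.id)
----------+------------
Legal     | 3          
Marketing | 4          
Sales     | 0          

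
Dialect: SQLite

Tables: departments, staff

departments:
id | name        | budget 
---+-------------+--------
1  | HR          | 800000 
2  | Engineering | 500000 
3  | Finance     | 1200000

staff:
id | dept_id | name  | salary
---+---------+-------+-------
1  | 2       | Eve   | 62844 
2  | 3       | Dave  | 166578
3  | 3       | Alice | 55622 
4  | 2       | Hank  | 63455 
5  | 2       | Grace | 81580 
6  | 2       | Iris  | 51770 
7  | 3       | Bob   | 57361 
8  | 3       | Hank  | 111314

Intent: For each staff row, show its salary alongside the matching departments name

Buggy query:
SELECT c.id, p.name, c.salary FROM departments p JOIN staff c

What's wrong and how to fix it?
Bug: Missing join condition: each staff row is matched to all departments rows instead of just its own

Fix: Add ON c.dept_id = p.id to the JOIN

Corrected query:
SELECT c.id, p.name, c.salary FROM departments p JOIN staff c ON c.dept_id = p.id

Result:
id | name        | salary
---+-------------+-------
1  | Engineering | 62844 
2  | Finance     | 166578
3  | Finance     | 55622 
4  | Engineering | 63455 
5  | Engineering | 81580 
6  | Engineering | 51770 
7  | Finance     | 57361 
8  | Finance     | 111314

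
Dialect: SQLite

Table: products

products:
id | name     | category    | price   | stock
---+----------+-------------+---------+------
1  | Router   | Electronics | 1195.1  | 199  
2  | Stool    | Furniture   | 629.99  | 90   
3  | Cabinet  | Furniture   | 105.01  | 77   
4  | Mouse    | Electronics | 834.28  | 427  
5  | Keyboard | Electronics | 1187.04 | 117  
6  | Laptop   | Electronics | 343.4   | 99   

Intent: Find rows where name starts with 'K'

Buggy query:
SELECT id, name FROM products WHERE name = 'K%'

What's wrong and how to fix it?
Bug: '=' compares the literal string including the % character; pattern matching needs LIKE

Fix: Replace '=' with LIKE so 'K%' is treated as a pattern

Corrected query:
SELECT id, name FROM products WHERE name LIKE 'K%'

Result:
id | name    
---+---------
5  | Keyboard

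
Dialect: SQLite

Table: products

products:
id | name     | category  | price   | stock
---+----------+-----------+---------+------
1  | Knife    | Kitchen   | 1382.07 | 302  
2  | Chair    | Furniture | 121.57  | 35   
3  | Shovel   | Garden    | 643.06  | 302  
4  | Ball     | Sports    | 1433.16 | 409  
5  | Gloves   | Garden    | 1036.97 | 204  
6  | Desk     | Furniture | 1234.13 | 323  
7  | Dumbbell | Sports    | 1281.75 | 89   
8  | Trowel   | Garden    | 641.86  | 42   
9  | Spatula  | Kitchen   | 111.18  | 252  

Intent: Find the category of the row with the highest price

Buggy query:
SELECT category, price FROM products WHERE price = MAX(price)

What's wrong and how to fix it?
Bug: MAX(price) is an aggregate and cannot be used directly in WHERE

Fix: Wrap MAX in a scalar subquery so WHERE compares against a single value

Corrected query:
SELECT category, price FROM products WHERE price = (SELECT MAX(price) FROM products)

Result:
category | price  
---------+--------
Sports   | 1433.16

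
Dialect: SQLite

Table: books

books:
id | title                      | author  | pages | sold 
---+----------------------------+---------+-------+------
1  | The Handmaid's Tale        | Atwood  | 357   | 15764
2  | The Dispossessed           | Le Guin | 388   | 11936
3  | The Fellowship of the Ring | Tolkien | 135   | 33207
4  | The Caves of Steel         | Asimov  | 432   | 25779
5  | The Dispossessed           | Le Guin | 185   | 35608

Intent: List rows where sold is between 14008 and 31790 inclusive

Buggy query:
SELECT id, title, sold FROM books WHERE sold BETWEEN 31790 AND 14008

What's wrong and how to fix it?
Bug: BETWEEN expects the lower bound first; with 31790 AND 14008 the range is empty

Fix: Swap the bounds so the smaller value comes first

Corrected query:
SELECT id, title, sold FROM books WHERE sold BETWEEN 14008 AND 31790

Result:
id | title               | sold 
---+---------------------+------
1  | The Handmaid's Tale | 15764
4  | The Caves of Steel  | 25779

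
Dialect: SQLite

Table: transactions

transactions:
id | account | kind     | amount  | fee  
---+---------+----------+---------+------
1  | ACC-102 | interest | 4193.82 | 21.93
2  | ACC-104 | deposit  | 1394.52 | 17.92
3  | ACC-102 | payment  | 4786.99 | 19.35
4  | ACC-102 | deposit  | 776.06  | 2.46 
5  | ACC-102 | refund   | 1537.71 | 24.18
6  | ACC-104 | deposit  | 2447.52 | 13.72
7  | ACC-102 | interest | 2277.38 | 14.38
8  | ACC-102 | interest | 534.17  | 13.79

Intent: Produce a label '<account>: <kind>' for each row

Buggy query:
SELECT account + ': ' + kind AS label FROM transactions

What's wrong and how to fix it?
Bug: SQLite uses || for string concatenation; + coerces text to numbers (yielding 0)

Fix: Use the || operator for string concatenation

Corrected query:
SELECT account || ': ' || kind AS label FROM transactions

Result:
label            
-----------------
ACC-102: interest
ACC-104: deposit 
ACC-102: payment 
ACC-102: deposit 
ACC-102: refund  
ACC-104: deposit 
ACC-102: interest
ACC-102: interest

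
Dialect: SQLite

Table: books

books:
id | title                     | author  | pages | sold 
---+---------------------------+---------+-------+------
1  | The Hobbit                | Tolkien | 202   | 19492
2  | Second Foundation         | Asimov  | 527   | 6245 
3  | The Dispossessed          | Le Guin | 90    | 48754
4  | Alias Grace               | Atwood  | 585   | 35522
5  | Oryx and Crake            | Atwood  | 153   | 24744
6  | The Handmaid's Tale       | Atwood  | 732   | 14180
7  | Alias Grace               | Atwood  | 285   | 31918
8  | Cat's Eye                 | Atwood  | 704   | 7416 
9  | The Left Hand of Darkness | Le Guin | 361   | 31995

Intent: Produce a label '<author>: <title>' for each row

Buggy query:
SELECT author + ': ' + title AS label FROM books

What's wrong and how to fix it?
Bug: '+' is numeric addition; on text columns SQLite converts them to 0 instead of concatenating

Fix: Replace + with || to concatenate text

Corrected query:
SELECT author || ': ' || title AS label FROM books

Result:
label                             
----------------------------------
Tolkien: The Hobbit               
Asimov: Second Foundation         
Le Guin: The Dispossessed         
Atwood: Alias Grace               
Atwood: Oryx and Crake            
Atwood: The Handmaid's Tale       
Atwood: Alias Grace               
Atwood: Cat's Eye                 
Le Guin: The Left Hand of Darkness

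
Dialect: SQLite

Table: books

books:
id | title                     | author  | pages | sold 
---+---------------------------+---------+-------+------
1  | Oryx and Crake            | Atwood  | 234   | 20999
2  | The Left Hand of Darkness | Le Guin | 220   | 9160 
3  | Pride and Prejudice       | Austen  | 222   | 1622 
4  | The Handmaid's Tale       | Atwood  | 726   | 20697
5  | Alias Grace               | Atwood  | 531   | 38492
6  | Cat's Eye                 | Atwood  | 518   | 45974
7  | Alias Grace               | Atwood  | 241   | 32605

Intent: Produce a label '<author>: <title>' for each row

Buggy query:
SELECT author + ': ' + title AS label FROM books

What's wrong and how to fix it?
Bug: SQLite uses || for string concatenation; + coerces text to numbers (yielding 0)

Fix: Replace + with || to concatenate text

Corrected query:
SELECT author || ': ' || title AS label FROM books

Result:
label                             
----------------------------------
Atwood: Oryx and Crake            
Le Guin: The Left Hand of Darkness
Austen: Pride and Prejudice       
Atwood: The Handmaid's Tale       
Atwood: Alias Grace               
Atwood: Cat's Eye                 
Atwood: Alias Grace               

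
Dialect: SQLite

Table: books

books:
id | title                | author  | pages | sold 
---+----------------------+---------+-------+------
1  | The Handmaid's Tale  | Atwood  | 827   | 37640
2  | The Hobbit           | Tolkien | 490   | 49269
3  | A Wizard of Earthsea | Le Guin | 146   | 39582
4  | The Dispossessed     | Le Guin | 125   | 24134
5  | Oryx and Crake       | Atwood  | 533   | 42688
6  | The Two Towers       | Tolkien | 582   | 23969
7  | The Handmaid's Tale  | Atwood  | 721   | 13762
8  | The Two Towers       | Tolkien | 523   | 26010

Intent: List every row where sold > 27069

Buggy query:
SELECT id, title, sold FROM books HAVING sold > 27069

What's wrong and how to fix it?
Bug: HAVING filters the output of aggregation, but this query has no GROUP BY and no aggregate functions, so SQLite rejects it (HAVING clause on a non-aggregate query); the condition here is per row

Fix: Replace HAVING with WHERE since the condition applies to individual rows

Corrected query:
SELECT id, title, sold FROM books WHERE sold > 27069

Result:
id | title                | sold 
---+----------------------+------
1  | The Handmaid's Tale  | 37640
2  | The Hobbit           | 49269
3  | A Wizard of Earthsea | 39582
5  | Oryx and Crake       | 42688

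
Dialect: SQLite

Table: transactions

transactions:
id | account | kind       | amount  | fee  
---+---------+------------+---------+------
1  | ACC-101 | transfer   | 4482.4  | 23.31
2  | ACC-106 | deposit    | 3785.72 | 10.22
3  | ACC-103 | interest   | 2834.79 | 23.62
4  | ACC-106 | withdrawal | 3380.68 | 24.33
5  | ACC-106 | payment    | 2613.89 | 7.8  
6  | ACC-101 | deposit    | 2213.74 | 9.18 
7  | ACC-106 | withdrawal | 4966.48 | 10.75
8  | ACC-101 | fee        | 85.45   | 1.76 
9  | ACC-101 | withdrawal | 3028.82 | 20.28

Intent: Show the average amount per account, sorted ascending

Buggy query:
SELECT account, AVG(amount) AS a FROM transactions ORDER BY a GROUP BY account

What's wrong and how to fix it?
Bug: GROUP BY must precede ORDER BY

Fix: Move ORDER BY to the end, after GROUP BY

Corrected query:
SELECT account, AVG(amount) AS a FROM transactions GROUP BY account ORDER BY a

Result:
account | a        
--------+----------
ACC-101 | 2452.6025
ACC-103 | 2834.79  
ACC-106 | 3686.6925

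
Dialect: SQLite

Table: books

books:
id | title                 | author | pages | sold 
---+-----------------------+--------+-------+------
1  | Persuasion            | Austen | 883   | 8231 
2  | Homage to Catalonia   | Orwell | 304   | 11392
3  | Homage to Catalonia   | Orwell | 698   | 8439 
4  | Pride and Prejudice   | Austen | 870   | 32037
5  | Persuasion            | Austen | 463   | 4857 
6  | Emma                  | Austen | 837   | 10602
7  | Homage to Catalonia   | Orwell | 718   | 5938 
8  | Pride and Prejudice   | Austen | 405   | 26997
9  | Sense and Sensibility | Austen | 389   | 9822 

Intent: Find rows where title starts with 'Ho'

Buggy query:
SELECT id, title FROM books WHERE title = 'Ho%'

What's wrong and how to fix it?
Bug: '=' compares the literal string including the % character; pattern matching needs LIKE

Fix: Replace '=' with LIKE so 'Ho%' is treated as a pattern

Corrected query:
SELECT id, title FROM books WHERE title LIKE 'Ho%'

Result:
id | title              
---+--------------------
2  | Homage to Catalonia
3  | Homage to Catalonia
7  | Homage to Catalonia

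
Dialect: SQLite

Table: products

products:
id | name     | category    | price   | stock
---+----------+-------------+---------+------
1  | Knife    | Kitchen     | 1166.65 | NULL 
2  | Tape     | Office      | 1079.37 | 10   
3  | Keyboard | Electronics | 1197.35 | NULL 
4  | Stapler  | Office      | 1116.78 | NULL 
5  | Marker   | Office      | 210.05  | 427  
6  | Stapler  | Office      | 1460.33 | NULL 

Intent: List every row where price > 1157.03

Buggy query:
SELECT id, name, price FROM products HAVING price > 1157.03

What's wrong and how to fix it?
Bug: This is a non-aggregate query (no GROUP BY, no aggregates), so in SQLite the HAVING clause is invalid here; a row-level condition belongs in WHERE

Fix: Replace HAVING with WHERE since the condition applies to individual rows

Corrected query:
SELECT id, name, price FROM products WHERE price > 1157.03

Result:
id | name     | price  
---+----------+--------
1  | Knife    | 1166.65
3  | Keyboard | 1197.35
6  | Stapler  | 1460.33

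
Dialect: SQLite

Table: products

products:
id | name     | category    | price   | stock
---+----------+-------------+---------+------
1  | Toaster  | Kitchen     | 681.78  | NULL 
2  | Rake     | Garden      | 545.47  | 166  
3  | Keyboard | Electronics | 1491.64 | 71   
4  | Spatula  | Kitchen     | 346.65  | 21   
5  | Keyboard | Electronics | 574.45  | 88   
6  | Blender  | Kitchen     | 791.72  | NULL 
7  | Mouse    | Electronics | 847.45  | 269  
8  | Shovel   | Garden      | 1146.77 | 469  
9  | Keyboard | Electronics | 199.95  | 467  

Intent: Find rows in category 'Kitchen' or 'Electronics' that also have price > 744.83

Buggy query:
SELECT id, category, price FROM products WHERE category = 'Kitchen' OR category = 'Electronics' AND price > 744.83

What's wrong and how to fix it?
Bug: AND binds tighter than OR, so this parses as category = 'Kitchen' OR (category = 'Electronics' AND price > 744.83)

Fix: Group the OR with parentheses (or use IN), then AND the threshold

Corrected query:
SELECT id, category, price FROM products WHERE (category = 'Kitchen' OR category = 'Electronics') AND price > 744.83

Result:
id | category    | price  
---+-------------+--------
3  | Electronics | 1491.64
6  | Kitchen     | 791.72 
7  | Electronics | 847.45 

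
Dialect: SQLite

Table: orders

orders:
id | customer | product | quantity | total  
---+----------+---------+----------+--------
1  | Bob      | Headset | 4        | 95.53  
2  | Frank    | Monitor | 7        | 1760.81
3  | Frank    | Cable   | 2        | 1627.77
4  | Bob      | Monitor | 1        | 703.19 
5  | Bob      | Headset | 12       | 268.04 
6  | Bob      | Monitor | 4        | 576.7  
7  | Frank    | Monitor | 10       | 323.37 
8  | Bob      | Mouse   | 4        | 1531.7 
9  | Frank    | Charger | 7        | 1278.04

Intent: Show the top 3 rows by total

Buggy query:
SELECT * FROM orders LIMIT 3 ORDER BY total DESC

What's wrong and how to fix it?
Bug: LIMIT must come after ORDER BY

Fix: Swap the clauses: ORDER BY first, then LIMIT

Corrected query:
SELECT * FROM orders ORDER BY total DESC LIMIT 3

Result:
id | customer | product | quantity | total  
---+----------+---------+----------+--------
2  | Frank    | Monitor | 7        | 1760.81
3  | Frank    | Cable   | 2        | 1627.77
8  | Bob      | Mouse   | 4        | 1531.7 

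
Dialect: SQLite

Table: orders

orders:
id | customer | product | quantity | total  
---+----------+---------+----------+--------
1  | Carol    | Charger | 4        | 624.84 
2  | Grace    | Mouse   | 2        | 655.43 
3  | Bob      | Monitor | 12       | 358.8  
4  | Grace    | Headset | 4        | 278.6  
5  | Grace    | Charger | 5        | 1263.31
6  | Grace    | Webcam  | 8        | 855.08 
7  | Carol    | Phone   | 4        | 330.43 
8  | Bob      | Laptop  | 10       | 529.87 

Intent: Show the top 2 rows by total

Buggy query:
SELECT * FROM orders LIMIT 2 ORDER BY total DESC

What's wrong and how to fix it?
Bug: ORDER BY cannot follow LIMIT; LIMIT is the final clause

Fix: Sort with ORDER BY, then apply LIMIT

Corrected query:
SELECT * FROM orders ORDER BY total DESC LIMIT 2

Result:
id | customer | product | quantity | total  
---+----------+---------+----------+--------
5  | Grace    | Charger | 5        | 1263.31
6  | Grace    | Webcam  | 8        | 855.08 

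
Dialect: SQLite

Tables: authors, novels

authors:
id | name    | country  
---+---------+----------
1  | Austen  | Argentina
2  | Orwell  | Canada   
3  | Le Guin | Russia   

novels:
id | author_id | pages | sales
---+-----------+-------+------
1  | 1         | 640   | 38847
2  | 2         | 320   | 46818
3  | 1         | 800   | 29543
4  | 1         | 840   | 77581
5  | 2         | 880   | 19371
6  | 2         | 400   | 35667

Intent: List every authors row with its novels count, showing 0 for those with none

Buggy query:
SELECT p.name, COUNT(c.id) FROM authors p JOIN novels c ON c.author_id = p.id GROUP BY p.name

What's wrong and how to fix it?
Bug: An inner join excludes parents with zero children

Fix: Use LEFT JOIN so parents without children still appear (COUNT(c.id) gives 0)

Corrected query:
SELECT p.name, COUNT(c.id) FROM authors p LEFT JOIN novels c ON c.author_id = p.id GROUP BY p.name

Result:
name    | COUNT(c.id)
--------+------------
Austen  | 3          
Le Guin | 0          
Orwell  | 3          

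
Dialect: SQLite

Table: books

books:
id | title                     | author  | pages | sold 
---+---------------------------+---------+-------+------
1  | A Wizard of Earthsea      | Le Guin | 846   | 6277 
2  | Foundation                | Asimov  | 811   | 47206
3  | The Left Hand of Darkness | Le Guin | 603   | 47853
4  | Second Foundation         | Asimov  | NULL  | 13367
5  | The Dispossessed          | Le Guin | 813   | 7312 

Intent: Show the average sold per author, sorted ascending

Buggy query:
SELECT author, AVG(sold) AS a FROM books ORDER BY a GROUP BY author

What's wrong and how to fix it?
Bug: GROUP BY must precede ORDER BY

Fix: Move ORDER BY to the end, after GROUP BY

Corrected query:
SELECT author, AVG(sold) AS a FROM books GROUP BY author ORDER BY a

Result:
author  | a           
--------+-------------
Le Guin | 20480.666667
Asimov  | 30286.5     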